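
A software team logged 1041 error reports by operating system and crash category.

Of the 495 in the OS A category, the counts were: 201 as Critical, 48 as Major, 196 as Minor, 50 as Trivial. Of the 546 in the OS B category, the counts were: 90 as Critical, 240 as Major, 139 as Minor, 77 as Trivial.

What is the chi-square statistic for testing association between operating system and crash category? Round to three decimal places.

Row totals: 495, 546. Column totals: 291, 288, 335, 127. Grand total N = 1041.
Expected counts (row total × column total / N):
  OS A, Critical: 495×291/1041 = 138.3718
  OS A, Major: 495×288/1041 = 136.9452
  OS A, Minor: 495×335/1041 = 159.2939
  OS A, Trivial: 495×127/1041 = 60.3890
  OS B, Critical: 546×291/1041 = 152.6282
  OS B, Major: 546×288/1041 = 151.0548
  OS B, Minor: 546×335/1041 = 175.7061
  OS B, Trivial: 546×127/1041 = 66.6110
Contributions (O − E)²/E:
  (201 − 138.3718)²/138.3718 = 28.3460
  (48 − 136.9452)²/136.9452 = 57.7694
  (196 − 159.2939)²/159.2939 = 8.4582
  (50 − 60.3890)²/60.3890 = 1.7873
  (90 − 152.6282)²/152.6282 = 25.6983
  (240 − 151.0548)²/151.0548 = 52.3734
  (139 − 175.7061)²/175.7061 = 7.6681
  (77 − 66.6110)²/66.6110 = 1.6203
χ² = 28.3460 + 57.7694 + 8.4582 + 1.7873 + 25.6983 + 52.3734 + 7.6681 + 1.6203 = 183.721

183.721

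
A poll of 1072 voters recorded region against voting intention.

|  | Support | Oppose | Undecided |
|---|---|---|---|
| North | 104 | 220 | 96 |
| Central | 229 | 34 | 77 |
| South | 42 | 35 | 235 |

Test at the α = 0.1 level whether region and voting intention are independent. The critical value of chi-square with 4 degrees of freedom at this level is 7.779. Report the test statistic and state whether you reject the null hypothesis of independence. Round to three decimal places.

Row totals: 420, 340, 312. Column totals: 375, 289, 408. Grand total N = 1072.
Expected counts (row total × column total / N):
  North, Support: 420×375/1072 = 146.92164
  North, Oppose: 420×289/1072 = 113.22761
  North, Undecided: 420×408/1072 = 159.85075
  Central, Support: 340×375/1072 = 118.93657
  Central, Oppose: 340×289/1072 = 91.66045
  Central, Undecided: 340×408/1072 = 129.40299
  South, Support: 312×375/1072 = 109.14179
  South, Oppose: 312×289/1072 = 84.11194
  South, Undecided: 312×408/1072 = 118.74627
Contributions (O − E)²/E:
  (104 − 146.92164)²/146.92164 = 12.5391
  (220 − 113.22761)²/113.22761 = 100.6852
  (96 − 159.85075)²/159.85075 = 25.5045
  (229 − 118.93657)²/118.93657 = 101.8523
  (34 − 91.66045)²/91.66045 = 36.2722
  (77 − 129.40299)²/129.40299 = 21.2211
  (42 − 109.14179)²/109.14179 = 41.3043
  (35 − 84.11194)²/84.11194 = 28.6759
  (235 − 118.74627)²/118.74627 = 113.8135
χ² = 12.5391 + 100.6852 + 25.5045 + 101.8523 + 36.2722 + 21.2211 + 41.3043 + 28.6759 + 113.8135 = 481.868
df = (3−1)(3−1) = 4. Since 481.868 > 7.779, reject the null hypothesis of independence at α = 0.1.

481.868; reject H₀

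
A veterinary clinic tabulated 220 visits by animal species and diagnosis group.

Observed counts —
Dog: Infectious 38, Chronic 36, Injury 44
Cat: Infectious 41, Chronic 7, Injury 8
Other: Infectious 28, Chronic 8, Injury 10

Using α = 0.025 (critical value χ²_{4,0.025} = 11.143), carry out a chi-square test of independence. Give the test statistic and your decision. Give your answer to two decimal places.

Row totals: 118, 56, 46. Column totals: 107, 51, 62. Grand total N = 220.
Expected counts (row total × column total / N):
  Dog, Infectious: 118×107/220 = 57.391
  Dog, Chronic: 118×51/220 = 27.355
  Dog, Injury: 118×62/220 = 33.255
  Cat, Infectious: 56×107/220 = 27.236
  Cat, Chronic: 56×51/220 = 12.982
  Cat, Injury: 56×62/220 = 15.782
  Other, Infectious: 46×107/220 = 22.373
  Other, Chronic: 46×51/220 = 10.664
  Other, Injury: 46×62/220 = 12.964
Contributions (O − E)²/E:
  (38 − 57.391)²/57.391 = 6.5517
  (36 − 27.355)²/27.355 = 2.7321
  (44 − 33.255)²/33.255 = 3.4718
  (41 − 27.236)²/27.236 = 6.9558
  (7 − 12.982)²/12.982 = 2.7565
  (8 − 15.782)²/15.782 = 3.8373
  (28 − 22.373)²/22.373 = 1.4152
  (8 − 10.664)²/10.664 = 0.6655
  (10 − 12.964)²/12.964 = 0.6777
χ² = 6.5517 + 2.7321 + 3.4718 + 6.9558 + 2.7565 + 3.8373 + 1.4152 + 0.6655 + 0.6777 = 29.06
df = (3−1)(3−1) = 4. Since 29.06 > 11.143, reject the null hypothesis of independence at α = 0.025.

29.06; reject H₀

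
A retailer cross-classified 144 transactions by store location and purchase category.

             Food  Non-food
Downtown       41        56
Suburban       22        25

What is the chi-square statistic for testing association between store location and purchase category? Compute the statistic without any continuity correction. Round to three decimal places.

0.265

Row totals: 97, 47. Column totals: 63, 81. Grand total N = 144.
Expected counts (row total × column total / N):
  Downtown, Food: 97×63/144 = 42.4375
  Downtown, Non-food: 97×81/144 = 54.5625
  Suburban, Food: 47×63/144 = 20.5625
  Suburban, Non-food: 47×81/144 = 26.4375
Contributions (O − E)²/E:
  (41 − 42.4375)²/42.4375 = 0.0487
  (56 − 54.5625)²/54.5625 = 0.0379
  (22 − 20.5625)²/20.5625 = 0.1005
  (25 − 26.4375)²/26.4375 = 0.0782
χ² = 0.0487 + 0.0379 + 0.1005 + 0.0782 = 0.265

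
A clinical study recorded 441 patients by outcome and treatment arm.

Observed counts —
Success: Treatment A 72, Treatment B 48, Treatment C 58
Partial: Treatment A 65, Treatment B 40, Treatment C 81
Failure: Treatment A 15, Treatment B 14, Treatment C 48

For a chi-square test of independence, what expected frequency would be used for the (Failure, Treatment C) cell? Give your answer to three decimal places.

Row total (Failure) = 77; column total (Treatment C) = 187; grand total N = 441.
Expected count = (row total × column total) / N = 77 × 187 / 441 = 32.651.

32.651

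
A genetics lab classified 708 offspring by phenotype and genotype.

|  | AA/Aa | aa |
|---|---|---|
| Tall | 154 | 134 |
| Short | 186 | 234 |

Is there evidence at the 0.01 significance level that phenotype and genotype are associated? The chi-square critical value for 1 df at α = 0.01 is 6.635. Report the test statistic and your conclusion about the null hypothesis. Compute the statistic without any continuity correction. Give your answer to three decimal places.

Row totals: 288, 420. Column totals: 340, 368. Grand total N = 708.
Expected counts (row total × column total / N):
  Tall, AA/Aa: 288×340/708 = 138.3051
  Tall, aa: 288×368/708 = 149.6949
  Short, AA/Aa: 420×340/708 = 201.6949
  Short, aa: 420×368/708 = 218.3051
Contributions (O − E)²/E:
  (154 − 138.3051)²/138.3051 = 1.7811
  (134 − 149.6949)²/149.6949 = 1.6455
  (186 − 201.6949)²/201.6949 = 1.2213
  (234 − 218.3051)²/218.3051 = 1.1284
χ² = 1.7811 + 1.6455 + 1.2213 + 1.1284 = 5.776
df = (2−1)(2−1) = 1. Since 5.776 < 6.635, fail to reject the null hypothesis of independence at α = 0.01.

5.776; fail to reject H₀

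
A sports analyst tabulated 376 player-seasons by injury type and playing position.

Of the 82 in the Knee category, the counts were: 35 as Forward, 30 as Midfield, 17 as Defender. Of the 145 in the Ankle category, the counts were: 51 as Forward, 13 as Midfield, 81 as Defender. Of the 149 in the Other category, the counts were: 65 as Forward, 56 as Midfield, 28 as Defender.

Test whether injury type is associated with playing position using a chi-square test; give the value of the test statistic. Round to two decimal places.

Row totals: 82, 145, 149. Column totals: 151, 99, 126. Grand total N = 376.
Expected counts (row total × column total / N):
  Knee, Forward: 82×151/376 = 32.931
  Knee, Midfield: 82×99/376 = 21.590
  Knee, Defender: 82×126/376 = 27.479
  Ankle, Forward: 145×151/376 = 58.231
  Ankle, Midfield: 145×99/376 = 38.178
  Ankle, Defender: 145×126/376 = 48.590
  Other, Forward: 149×151/376 = 59.838
  Other, Midfield: 149×99/376 = 39.231
  Other, Defender: 149×126/376 = 49.931
Contributions (O − E)²/E:
  (35 − 32.931)²/32.931 = 0.1300
  (30 − 21.590)²/21.590 = 3.2760
  (17 − 27.479)²/27.479 = 3.9961
  (51 − 58.231)²/58.231 = 0.8979
  (13 − 38.178)²/38.178 = 16.6046
  (81 − 48.590)²/48.590 = 21.6178
  (65 − 59.838)²/59.838 = 0.4453
  (56 − 39.231)²/39.231 = 7.1678
  (28 − 49.931)²/49.931 = 9.6327
χ² = 0.1300 + 3.2760 + 3.9961 + 0.8979 + 16.6046 + 21.6178 + 0.4453 + 7.1678 + 9.6327 = 63.77

63.77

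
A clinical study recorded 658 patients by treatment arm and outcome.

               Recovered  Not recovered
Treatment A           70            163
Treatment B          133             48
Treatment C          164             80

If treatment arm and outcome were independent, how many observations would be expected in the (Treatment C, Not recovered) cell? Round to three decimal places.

Row total (Treatment C) = 244; column total (Not recovered) = 291; grand total N = 658.
Expected count = (row total × column total) / N = 244 × 291 / 658 = 107.909.

107.909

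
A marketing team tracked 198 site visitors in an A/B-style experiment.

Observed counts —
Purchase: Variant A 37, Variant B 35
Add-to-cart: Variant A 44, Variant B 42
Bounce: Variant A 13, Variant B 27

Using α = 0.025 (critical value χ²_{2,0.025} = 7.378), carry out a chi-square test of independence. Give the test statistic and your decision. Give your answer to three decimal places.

Row totals: 72, 86, 40. Column totals: 94, 104. Grand total N = 198.
Expected counts (row total × column total / N):
  Purchase, Variant A: 72×94/198 = 34.1818
  Purchase, Variant B: 72×104/198 = 37.8182
  Add-to-cart, Variant A: 86×94/198 = 40.8283
  Add-to-cart, Variant B: 86×104/198 = 45.1717
  Bounce, Variant A: 40×94/198 = 18.9899
  Bounce, Variant B: 40×104/198 = 21.0101
Contributions (O − E)²/E:
  (37 − 34.1818)²/34.1818 = 0.2324
  (35 − 37.8182)²/37.8182 = 0.2100
  (44 − 40.8283)²/40.8283 = 0.2464
  (42 − 45.1717)²/45.1717 = 0.2227
  (13 − 18.9899)²/18.9899 = 1.8894
  (27 − 21.0101)²/21.0101 = 1.7077
χ² = 0.2324 + 0.2100 + 0.2464 + 0.2227 + 1.8894 + 1.7077 = 4.509
df = (3−1)(2−1) = 2. Since 4.509 < 7.378, fail to reject the null hypothesis of independence at α = 0.025.

4.509; fail to reject H₀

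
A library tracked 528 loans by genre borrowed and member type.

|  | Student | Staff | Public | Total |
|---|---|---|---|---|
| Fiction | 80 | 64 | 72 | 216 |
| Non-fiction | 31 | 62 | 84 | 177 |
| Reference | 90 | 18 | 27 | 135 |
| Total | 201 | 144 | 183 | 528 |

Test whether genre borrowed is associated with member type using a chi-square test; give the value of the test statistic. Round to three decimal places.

Grand total N = 528.
Expected counts (row total × column total / N):
  Fiction, Student: 216×201/528 = 82.2273
  Fiction, Staff: 216×144/528 = 58.9091
  Fiction, Public: 216×183/528 = 74.8636
  Non-fiction, Student: 177×201/528 = 67.3807
  Non-fiction, Staff: 177×144/528 = 48.2727
  Non-fiction, Public: 177×183/528 = 61.3466
  Reference, Student: 135×201/528 = 51.3920
  Reference, Staff: 135×144/528 = 36.8182
  Reference, Public: 135×183/528 = 46.7898
Contributions (O − E)²/E:
  (80 − 82.2273)²/82.2273 = 0.0603
  (64 − 58.9091)²/58.9091 = 0.4400
  (72 − 74.8636)²/74.8636 = 0.1095
  (31 − 67.3807)²/67.3807 = 19.6429
  (62 − 48.2727)²/48.2727 = 3.9036
  (84 − 61.3466)²/61.3466 = 8.3652
  (90 − 51.3920)²/51.3920 = 29.0041
  (18 − 36.8182)²/36.8182 = 9.6182
  (27 − 46.7898)²/46.7898 = 8.3701
χ² = 0.0603 + 0.4400 + 0.1095 + 19.6429 + 3.9036 + 8.3652 + 29.0041 + 9.6182 + 8.3701 = 79.514

79.514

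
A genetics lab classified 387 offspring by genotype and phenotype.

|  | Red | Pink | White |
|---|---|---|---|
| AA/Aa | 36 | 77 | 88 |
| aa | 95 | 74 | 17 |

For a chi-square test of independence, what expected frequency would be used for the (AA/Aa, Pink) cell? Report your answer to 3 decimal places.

Row total (AA/Aa) = 201; column total (Pink) = 151; grand total N = 387.
Expected count = (row total × column total) / N = 201 × 151 / 387 = 78.426.

78.426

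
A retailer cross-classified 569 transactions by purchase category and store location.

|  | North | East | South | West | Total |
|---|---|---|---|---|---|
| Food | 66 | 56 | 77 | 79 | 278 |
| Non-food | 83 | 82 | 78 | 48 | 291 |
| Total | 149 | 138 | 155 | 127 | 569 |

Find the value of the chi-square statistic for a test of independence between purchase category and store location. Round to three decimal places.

14.122

Grand total N = 569.
Expected counts (row total × column total / N):
  Food, North: 278×149/569 = 72.79789
  Food, East: 278×138/569 = 67.42355
  Food, South: 278×155/569 = 75.72935
  Food, West: 278×127/569 = 62.04921
  Non-food, North: 291×149/569 = 76.20211
  Non-food, East: 291×138/569 = 70.57645
  Non-food, South: 291×155/569 = 79.27065
  Non-food, West: 291×127/569 = 64.95079
Contributions (O − E)²/E:
  (66 − 72.79789)²/72.79789 = 0.6348
  (56 − 67.42355)²/67.42355 = 1.9355
  (77 − 75.72935)²/75.72935 = 0.0213
  (79 − 62.04921)²/62.04921 = 4.6307
  (83 − 76.20211)²/76.20211 = 0.6064
  (82 − 70.57645)²/70.57645 = 1.8490
  (78 − 79.27065)²/79.27065 = 0.0204
  (48 − 64.95079)²/64.95079 = 4.4238
χ² = 0.6348 + 1.9355 + 0.0213 + 4.6307 + 0.6064 + 1.8490 + 0.0204 + 4.4238 = 14.122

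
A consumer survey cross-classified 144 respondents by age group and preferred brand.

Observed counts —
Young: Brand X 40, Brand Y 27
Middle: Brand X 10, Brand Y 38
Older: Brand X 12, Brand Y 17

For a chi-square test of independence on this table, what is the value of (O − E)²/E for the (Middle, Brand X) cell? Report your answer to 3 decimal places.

Row total (Middle) = 48; column total (Brand X) = 62; N = 144.
Expected count E = 48 × 62 / 144 = 20.6667.
Contribution = (O − E)²/E = (10 − 20.6667)² / 20.6667 = 5.505.

5.505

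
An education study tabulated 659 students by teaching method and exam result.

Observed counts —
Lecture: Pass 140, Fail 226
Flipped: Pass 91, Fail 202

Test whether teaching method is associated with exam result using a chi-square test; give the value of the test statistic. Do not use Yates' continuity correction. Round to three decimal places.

3.699

Row totals: 366, 293. Column totals: 231, 428. Grand total N = 659.
Expected counts (row total × column total / N):
  Lecture, Pass: 366×231/659 = 128.2944
  Lecture, Fail: 366×428/659 = 237.7056
  Flipped, Pass: 293×231/659 = 102.7056
  Flipped, Fail: 293×428/659 = 190.2944
Contributions (O − E)²/E:
  (140 − 128.2944)²/128.2944 = 1.0680
  (226 − 237.7056)²/237.7056 = 0.5764
  (91 − 102.7056)²/102.7056 = 1.3341
  (202 − 190.2944)²/190.2944 = 0.7200
χ² = 1.0680 + 0.5764 + 1.3341 + 0.7200 = 3.699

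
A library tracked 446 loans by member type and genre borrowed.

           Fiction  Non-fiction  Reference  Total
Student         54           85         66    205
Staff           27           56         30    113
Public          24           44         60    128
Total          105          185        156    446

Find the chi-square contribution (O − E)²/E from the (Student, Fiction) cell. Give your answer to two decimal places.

Row total (Student) = 205; column total (Fiction) = 105; N = 446.
Expected count E = 205 × 105 / 446 = 48.262.
Contribution = (O − E)²/E = (54 − 48.262)² / 48.262 = 0.68.

0.68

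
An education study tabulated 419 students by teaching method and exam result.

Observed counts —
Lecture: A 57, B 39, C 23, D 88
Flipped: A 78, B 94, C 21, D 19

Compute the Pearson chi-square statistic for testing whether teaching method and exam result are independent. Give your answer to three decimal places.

Row totals: 207, 212. Column totals: 135, 133, 44, 107. Grand total N = 419.
Expected counts (row total × column total / N):
  Lecture, A: 207×135/419 = 66.69451
  Lecture, B: 207×133/419 = 65.70644
  Lecture, C: 207×44/419 = 21.73747
  Lecture, D: 207×107/419 = 52.86158
  Flipped, A: 212×135/419 = 68.30549
  Flipped, B: 212×133/419 = 67.29356
  Flipped, C: 212×44/419 = 22.26253
  Flipped, D: 212×107/419 = 54.13842
Contributions (O − E)²/E:
  (57 − 66.69451)²/66.69451 = 1.4092
  (39 − 65.70644)²/65.70644 = 10.8549
  (23 − 21.73747)²/21.73747 = 0.0733
  (88 − 52.86158)²/52.86158 = 23.3574
  (78 − 68.30549)²/68.30549 = 1.3759
  (94 − 67.29356)²/67.29356 = 10.5988
  (21 − 22.26253)²/22.26253 = 0.0716
  (19 − 54.13842)²/54.13842 = 22.8065
χ² = 1.4092 + 10.8549 + 0.0733 + 23.3574 + 1.3759 + 10.5988 + 0.0716 + 22.8065 = 70.548

70.548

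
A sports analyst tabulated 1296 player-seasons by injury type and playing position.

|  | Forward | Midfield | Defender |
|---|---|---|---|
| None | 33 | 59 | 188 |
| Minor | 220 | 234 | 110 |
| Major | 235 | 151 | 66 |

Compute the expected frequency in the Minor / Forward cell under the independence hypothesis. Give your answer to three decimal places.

212.370

Row total (Minor) = 564; column total (Forward) = 488; grand total N = 1296.
Expected count = (row total × column total) / N = 564 × 488 / 1296 = 212.370.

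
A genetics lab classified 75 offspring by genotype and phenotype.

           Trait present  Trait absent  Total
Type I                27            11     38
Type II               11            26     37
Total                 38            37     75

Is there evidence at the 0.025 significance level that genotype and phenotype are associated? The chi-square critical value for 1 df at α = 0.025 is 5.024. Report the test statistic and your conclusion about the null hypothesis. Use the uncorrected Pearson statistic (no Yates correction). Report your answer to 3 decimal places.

12.807; reject H₀

Grand total N = 75.
Expected counts (row total × column total / N):
  Type I, Trait present: 38×38/75 = 19.2533
  Type I, Trait absent: 38×37/75 = 18.7467
  Type II, Trait present: 37×38/75 = 18.7467
  Type II, Trait absent: 37×37/75 = 18.2533
Contributions (O − E)²/E:
  (27 − 19.2533)²/19.2533 = 3.1169
  (11 − 18.7467)²/18.7467 = 3.2012
  (11 − 18.7467)²/18.7467 = 3.2012
  (26 − 18.2533)²/18.2533 = 3.2877
χ² = 3.1169 + 3.2012 + 3.2012 + 3.2877 = 12.807
df = (2−1)(2−1) = 1. Since 12.807 > 5.024, reject the null hypothesis of independence at α = 0.025.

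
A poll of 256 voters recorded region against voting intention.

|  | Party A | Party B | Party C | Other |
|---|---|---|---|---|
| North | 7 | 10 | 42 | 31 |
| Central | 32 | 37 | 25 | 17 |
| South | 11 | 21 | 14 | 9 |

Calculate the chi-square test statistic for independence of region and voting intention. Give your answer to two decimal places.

43.35

Row totals: 90, 111, 55. Column totals: 50, 68, 81, 57. Grand total N = 256.
Expected counts (row total × column total / N):
  North, Party A: 90×50/256 = 17.578
  North, Party B: 90×68/256 = 23.906
  North, Party C: 90×81/256 = 28.477
  North, Other: 90×57/256 = 20.039
  Central, Party A: 111×50/256 = 21.680
  Central, Party B: 111×68/256 = 29.484
  Central, Party C: 111×81/256 = 35.121
  Central, Other: 111×57/256 = 24.715
  South, Party A: 55×50/256 = 10.742
  South, Party B: 55×68/256 = 14.609
  South, Party C: 55×81/256 = 17.402
  South, Other: 55×57/256 = 12.246
Contributions (O − E)²/E:
  (7 − 17.578)²/17.578 = 6.3656
  (10 − 23.906)²/23.906 = 8.0891
  (42 − 28.477)²/28.477 = 6.4217
  (31 − 20.039)²/20.039 = 5.9955
  (32 − 21.680)²/21.680 = 4.9125
  (37 − 29.484)²/29.484 = 1.9160
  (25 − 35.121)²/35.121 = 2.9166
  (17 − 24.715)²/24.715 = 2.4083
  (11 − 10.742)²/10.742 = 0.0062
  (21 − 14.609)²/14.609 = 2.7959
  (14 − 17.402)²/17.402 = 0.6651
  (9 − 12.246)²/12.246 = 0.8604
χ² = 6.3656 + 8.0891 + 6.4217 + 5.9955 + 4.9125 + 1.9160 + 2.9166 + 2.4083 + 0.0062 + 2.7959 + 0.6651 + 0.8604 = 43.35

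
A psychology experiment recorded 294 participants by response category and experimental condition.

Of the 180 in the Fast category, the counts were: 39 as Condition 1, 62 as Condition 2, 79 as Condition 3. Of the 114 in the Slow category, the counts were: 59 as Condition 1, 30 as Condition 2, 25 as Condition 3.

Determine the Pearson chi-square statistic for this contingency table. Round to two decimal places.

Row totals: 180, 114. Column totals: 98, 92, 104. Grand total N = 294.
Expected counts (row total × column total / N):
  Fast, Condition 1: 180×98/294 = 60.000
  Fast, Condition 2: 180×92/294 = 56.327
  Fast, Condition 3: 180×104/294 = 63.673
  Slow, Condition 1: 114×98/294 = 38.000
  Slow, Condition 2: 114×92/294 = 35.673
  Slow, Condition 3: 114×104/294 = 40.327
Contributions (O − E)²/E:
  (39 − 60.000)²/60.000 = 7.3500
  (62 − 56.327)²/56.327 = 0.5714
  (79 − 63.673)²/63.673 = 3.6894
  (59 − 38.000)²/38.000 = 11.6053
  (30 − 35.673)²/35.673 = 0.9022
  (25 − 40.327)²/40.327 = 5.8253
χ² = 7.3500 + 0.5714 + 3.6894 + 11.6053 + 0.9022 + 5.8253 = 29.94

29.94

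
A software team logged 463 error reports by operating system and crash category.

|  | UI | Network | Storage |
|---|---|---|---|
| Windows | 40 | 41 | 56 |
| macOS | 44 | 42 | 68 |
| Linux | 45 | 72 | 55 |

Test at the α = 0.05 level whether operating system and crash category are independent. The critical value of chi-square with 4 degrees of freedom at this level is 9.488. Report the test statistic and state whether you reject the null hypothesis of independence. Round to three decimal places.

Row totals: 137, 154, 172. Column totals: 129, 155, 179. Grand total N = 463.
Expected counts (row total × column total / N):
  Windows, UI: 137×129/463 = 38.1706
  Windows, Network: 137×155/463 = 45.8639
  Windows, Storage: 137×179/463 = 52.9654
  macOS, UI: 154×129/463 = 42.9071
  macOS, Network: 154×155/463 = 51.5551
  macOS, Storage: 154×179/463 = 59.5378
  Linux, UI: 172×129/463 = 47.9222
  Linux, Network: 172×155/463 = 57.5810
  Linux, Storage: 172×179/463 = 66.4968
Contributions (O − E)²/E:
  (40 − 38.1706)²/38.1706 = 0.0877
  (41 − 45.8639)²/45.8639 = 0.5158
  (56 − 52.9654)²/52.9654 = 0.1739
  (44 − 42.9071)²/42.9071 = 0.0278
  (42 − 51.5551)²/51.5551 = 1.7709
  (68 − 59.5378)²/59.5378 = 1.2027
  (45 − 47.9222)²/47.9222 = 0.1782
  (72 − 57.5810)²/57.5810 = 3.6107
  (55 − 66.4968)²/66.4968 = 1.9877
χ² = 0.0877 + 0.5158 + 0.1739 + 0.0278 + 1.7709 + 1.2027 + 0.1782 + 3.6107 + 1.9877 = 9.555
df = (3−1)(3−1) = 4. Since 9.555 > 9.488, reject the null hypothesis of independence at α = 0.05.

9.555; reject H₀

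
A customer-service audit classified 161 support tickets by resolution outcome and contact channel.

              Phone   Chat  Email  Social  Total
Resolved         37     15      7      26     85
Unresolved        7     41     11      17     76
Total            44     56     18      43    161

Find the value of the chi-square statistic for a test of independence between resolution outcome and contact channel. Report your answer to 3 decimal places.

Grand total N = 161.
Expected counts (row total × column total / N):
  Resolved, Phone: 85×44/161 = 23.22981
  Resolved, Chat: 85×56/161 = 29.56522
  Resolved, Email: 85×18/161 = 9.50311
  Resolved, Social: 85×43/161 = 22.70186
  Unresolved, Phone: 76×44/161 = 20.77019
  Unresolved, Chat: 76×56/161 = 26.43478
  Unresolved, Email: 76×18/161 = 8.49689
  Unresolved, Social: 76×43/161 = 20.29814
Contributions (O − E)²/E:
  (37 − 23.22981)²/23.22981 = 8.1627
  (15 − 29.56522)²/29.56522 = 7.1755
  (7 − 9.50311)²/9.50311 = 0.6593
  (26 − 22.70186)²/22.70186 = 0.4792
  (7 − 20.77019)²/20.77019 = 9.1293
  (41 − 26.43478)²/26.43478 = 8.0252
  (11 − 8.49689)²/8.49689 = 0.7374
  (17 − 20.29814)²/20.29814 = 0.5359
χ² = 8.1627 + 7.1755 + 0.6593 + 0.4792 + 9.1293 + 8.0252 + 0.7374 + 0.5359 = 34.905

34.905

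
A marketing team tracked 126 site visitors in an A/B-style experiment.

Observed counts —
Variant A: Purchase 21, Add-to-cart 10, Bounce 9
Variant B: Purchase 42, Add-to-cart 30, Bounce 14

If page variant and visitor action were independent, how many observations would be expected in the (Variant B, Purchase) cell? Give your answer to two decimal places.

Row total (Variant B) = 86; column total (Purchase) = 63; grand total N = 126.
Expected count = (row total × column total) / N = 86 × 63 / 126 = 43.00.

43.00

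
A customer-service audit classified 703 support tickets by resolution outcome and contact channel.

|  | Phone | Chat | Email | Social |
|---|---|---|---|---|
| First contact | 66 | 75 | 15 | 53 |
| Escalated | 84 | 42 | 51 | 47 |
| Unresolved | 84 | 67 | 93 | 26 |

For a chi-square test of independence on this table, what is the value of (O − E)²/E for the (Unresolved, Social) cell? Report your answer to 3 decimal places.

10.362

Row total (Unresolved) = 270; column total (Social) = 126; N = 703.
Expected count E = 270 × 126 / 703 = 48.39260.
Contribution = (O − E)²/E = (26 − 48.39260)² / 48.39260 = 10.362.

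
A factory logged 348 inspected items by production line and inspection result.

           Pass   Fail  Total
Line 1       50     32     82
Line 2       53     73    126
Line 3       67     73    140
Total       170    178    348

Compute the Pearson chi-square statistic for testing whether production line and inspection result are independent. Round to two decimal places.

Grand total N = 348.
Expected counts (row total × column total / N):
  Line 1, Pass: 82×170/348 = 40.057
  Line 1, Fail: 82×178/348 = 41.943
  Line 2, Pass: 126×170/348 = 61.552
  Line 2, Fail: 126×178/348 = 64.448
  Line 3, Pass: 140×170/348 = 68.391
  Line 3, Fail: 140×178/348 = 71.609
Contributions (O − E)²/E:
  (50 − 40.057)²/40.057 = 2.4681
  (32 − 41.943)²/41.943 = 2.3571
  (53 − 61.552)²/61.552 = 1.1882
  (73 − 64.448)²/64.448 = 1.1348
  (67 − 68.391)²/68.391 = 0.0283
  (73 − 71.609)²/71.609 = 0.0270
χ² = 2.4681 + 2.3571 + 1.1882 + 1.1348 + 0.0283 + 0.0270 = 7.20

7.20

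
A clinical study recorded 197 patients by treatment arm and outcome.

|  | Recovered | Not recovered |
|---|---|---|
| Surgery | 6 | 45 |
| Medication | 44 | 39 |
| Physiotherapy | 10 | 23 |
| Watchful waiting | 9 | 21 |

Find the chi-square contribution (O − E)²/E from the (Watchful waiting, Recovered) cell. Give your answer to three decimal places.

Row total (Watchful waiting) = 30; column total (Recovered) = 69; N = 197.
Expected count E = 30 × 69 / 197 = 10.5076.
Contribution = (O − E)²/E = (9 − 10.5076)² / 10.5076 = 0.216.

0.216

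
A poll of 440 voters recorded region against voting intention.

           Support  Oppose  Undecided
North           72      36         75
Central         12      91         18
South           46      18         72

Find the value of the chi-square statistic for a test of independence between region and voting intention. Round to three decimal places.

139.716

Row totals: 183, 121, 136. Column totals: 130, 145, 165. Grand total N = 440.
Expected counts (row total × column total / N):
  North, Support: 183×130/440 = 54.0682
  North, Oppose: 183×145/440 = 60.3068
  North, Undecided: 183×165/440 = 68.6250
  Central, Support: 121×130/440 = 35.7500
  Central, Oppose: 121×145/440 = 39.8750
  Central, Undecided: 121×165/440 = 45.3750
  South, Support: 136×130/440 = 40.1818
  South, Oppose: 136×145/440 = 44.8182
  South, Undecided: 136×165/440 = 51.0000
Contributions (O − E)²/E:
  (72 − 54.0682)²/54.0682 = 5.9471
  (36 − 60.3068)²/60.3068 = 9.7969
  (75 − 68.6250)²/68.6250 = 0.5922
  (12 − 35.7500)²/35.7500 = 15.7780
  (91 − 39.8750)²/39.8750 = 65.5490
  (18 − 45.3750)²/45.3750 = 16.5155
  (46 − 40.1818)²/40.1818 = 0.8425
  (18 − 44.8182)²/44.8182 = 16.0474
  (72 − 51.0000)²/51.0000 = 8.6471
χ² = 5.9471 + 9.7969 + 0.5922 + 15.7780 + 65.5490 + 16.5155 + 0.8425 + 16.0474 + 8.6471 = 139.716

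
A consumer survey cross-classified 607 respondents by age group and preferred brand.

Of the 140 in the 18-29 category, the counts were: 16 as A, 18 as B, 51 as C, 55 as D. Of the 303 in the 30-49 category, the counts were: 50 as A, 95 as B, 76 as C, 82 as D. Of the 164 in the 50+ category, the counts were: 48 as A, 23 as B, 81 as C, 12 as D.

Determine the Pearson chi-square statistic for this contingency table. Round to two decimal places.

87.74

Row totals: 140, 303, 164. Column totals: 114, 136, 208, 149. Grand total N = 607.
Expected counts (row total × column total / N):
  18-29, A: 140×114/607 = 26.293
  18-29, B: 140×136/607 = 31.367
  18-29, C: 140×208/607 = 47.974
  18-29, D: 140×149/607 = 34.366
  30-49, A: 303×114/607 = 56.906
  30-49, B: 303×136/607 = 67.888
  30-49, C: 303×208/607 = 103.829
  30-49, D: 303×149/607 = 74.377
  50+, A: 164×114/607 = 30.801
  50+, B: 164×136/607 = 36.745
  50+, C: 164×208/607 = 56.198
  50+, D: 164×149/607 = 40.257
Contributions (O − E)²/E:
  (16 − 26.293)²/26.293 = 4.0294
  (18 − 31.367)²/31.367 = 5.6963
  (51 − 47.974)²/47.974 = 0.1909
  (55 − 34.366)²/34.366 = 12.3890
  (50 − 56.906)²/56.906 = 0.8381
  (95 − 67.888)²/67.888 = 10.8275
  (76 − 103.829)²/103.829 = 7.4589
  (82 − 74.377)²/74.377 = 0.7813
  (48 − 30.801)²/30.801 = 9.6038
  (23 − 36.745)²/36.745 = 5.1415
  (81 − 56.198)²/56.198 = 10.9459
  (12 − 40.257)²/40.257 = 19.8340
χ² = 4.0294 + 5.6963 + 0.1909 + 12.3890 + 0.8381 + 10.8275 + 7.4589 + 0.7813 + 9.6038 + 5.1415 + 10.9459 + 19.8340 = 87.74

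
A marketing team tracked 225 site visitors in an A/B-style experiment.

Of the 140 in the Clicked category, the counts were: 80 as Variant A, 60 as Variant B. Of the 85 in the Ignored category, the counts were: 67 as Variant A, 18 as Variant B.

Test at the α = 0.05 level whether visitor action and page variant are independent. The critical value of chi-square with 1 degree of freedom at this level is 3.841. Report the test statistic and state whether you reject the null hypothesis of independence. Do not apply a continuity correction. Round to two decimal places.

10.98; reject H₀

Row totals: 140, 85. Column totals: 147, 78. Grand total N = 225.
Expected counts (row total × column total / N):
  Clicked, Variant A: 140×147/225 = 91.467
  Clicked, Variant B: 140×78/225 = 48.533
  Ignored, Variant A: 85×147/225 = 55.533
  Ignored, Variant B: 85×78/225 = 29.467
Contributions (O − E)²/E:
  (80 − 91.467)²/91.467 = 1.4376
  (60 − 48.533)²/48.533 = 2.7093
  (67 − 55.533)²/55.533 = 2.3678
  (18 − 29.467)²/29.467 = 4.4624
χ² = 1.4376 + 2.7093 + 2.3678 + 4.4624 = 10.98
df = (2−1)(2−1) = 1. Since 10.98 > 3.841, reject the null hypothesis of independence at α = 0.05.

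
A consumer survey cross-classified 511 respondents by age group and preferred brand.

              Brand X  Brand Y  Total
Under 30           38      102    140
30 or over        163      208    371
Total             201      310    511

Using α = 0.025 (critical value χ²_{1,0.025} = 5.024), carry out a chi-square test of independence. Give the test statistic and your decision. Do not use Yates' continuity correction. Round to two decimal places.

Grand total N = 511.
Expected counts (row total × column total / N):
  Under 30, Brand X: 140×201/511 = 55.068
  Under 30, Brand Y: 140×310/511 = 84.932
  30 or over, Brand X: 371×201/511 = 145.932
  30 or over, Brand Y: 371×310/511 = 225.068
Contributions (O − E)²/E:
  (38 − 55.068)²/55.068 = 5.2901
  (102 − 84.932)²/84.932 = 3.4300
  (163 − 145.932)²/145.932 = 1.9962
  (208 − 225.068)²/225.068 = 1.2943
χ² = 5.2901 + 3.4300 + 1.9962 + 1.2943 = 12.01
df = (2−1)(2−1) = 1. Since 12.01 > 5.024, reject the null hypothesis of independence at α = 0.025.

12.01; reject H₀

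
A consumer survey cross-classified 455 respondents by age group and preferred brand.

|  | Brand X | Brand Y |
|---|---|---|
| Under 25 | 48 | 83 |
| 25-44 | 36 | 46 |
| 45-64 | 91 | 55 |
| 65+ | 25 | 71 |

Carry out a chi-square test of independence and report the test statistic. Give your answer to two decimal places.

Row totals: 131, 82, 146, 96. Column totals: 200, 255. Grand total N = 455.
Expected counts (row total × column total / N):
  Under 25, Brand X: 131×200/455 = 57.582
  Under 25, Brand Y: 131×255/455 = 73.418
  25-44, Brand X: 82×200/455 = 36.044
  25-44, Brand Y: 82×255/455 = 45.956
  45-64, Brand X: 146×200/455 = 64.176
  45-64, Brand Y: 146×255/455 = 81.824
  65+, Brand X: 96×200/455 = 42.198
  65+, Brand Y: 96×255/455 = 53.802
Contributions (O − E)²/E:
  (48 − 57.582)²/57.582 = 1.5945
  (83 − 73.418)²/73.418 = 1.2506
  (36 − 36.044)²/36.044 = 0.0001
  (46 − 45.956)²/45.956 = 0.0000
  (91 − 64.176)²/64.176 = 11.2118
  (55 − 81.824)²/81.824 = 8.7936
  (25 − 42.198)²/42.198 = 7.0091
  (71 − 53.802)²/53.802 = 5.4974
χ² = 1.5945 + 1.2506 + 0.0001 + 0.0000 + 11.2118 + 8.7936 + 7.0091 + 5.4974 = 35.36

35.36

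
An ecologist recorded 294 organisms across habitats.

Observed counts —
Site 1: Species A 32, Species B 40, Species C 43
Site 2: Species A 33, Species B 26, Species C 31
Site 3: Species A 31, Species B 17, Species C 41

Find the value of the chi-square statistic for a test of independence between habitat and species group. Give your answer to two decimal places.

7.47

Row totals: 115, 90, 89. Column totals: 96, 83, 115. Grand total N = 294.
Expected counts (row total × column total / N):
  Site 1, Species A: 115×96/294 = 37.551
  Site 1, Species B: 115×83/294 = 32.466
  Site 1, Species C: 115×115/294 = 44.983
  Site 2, Species A: 90×96/294 = 29.388
  Site 2, Species B: 90×83/294 = 25.408
  Site 2, Species C: 90×115/294 = 35.204
  Site 3, Species A: 89×96/294 = 29.061
  Site 3, Species B: 89×83/294 = 25.126
  Site 3, Species C: 89×115/294 = 34.813
Contributions (O − E)²/E:
  (32 − 37.551)²/37.551 = 0.8206
  (40 − 32.466)²/32.466 = 1.7483
  (43 − 44.983)²/44.983 = 0.0874
  (33 − 29.388)²/29.388 = 0.4439
  (26 − 25.408)²/25.408 = 0.0138
  (31 − 35.204)²/35.204 = 0.5020
  (31 − 29.061)²/29.061 = 0.1294
  (17 − 25.126)²/25.126 = 2.6280
  (41 − 34.813)²/34.813 = 1.0996
χ² = 0.8206 + 1.7483 + 0.0874 + 0.4439 + 0.0138 + 0.5020 + 0.1294 + 2.6280 + 1.0996 = 7.47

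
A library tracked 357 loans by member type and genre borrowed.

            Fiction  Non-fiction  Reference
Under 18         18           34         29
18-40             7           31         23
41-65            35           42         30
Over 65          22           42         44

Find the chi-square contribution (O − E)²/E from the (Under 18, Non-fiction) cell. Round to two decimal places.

0.00

Row total (Under 18) = 81; column total (Non-fiction) = 149; N = 357.
Expected count E = 81 × 149 / 357 = 33.807.
Contribution = (O − E)²/E = (34 − 33.807)² / 33.807 = 0.00.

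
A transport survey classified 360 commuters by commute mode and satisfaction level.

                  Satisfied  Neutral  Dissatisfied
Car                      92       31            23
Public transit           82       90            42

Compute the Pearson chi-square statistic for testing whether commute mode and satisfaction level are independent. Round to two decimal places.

Row totals: 146, 214. Column totals: 174, 121, 65. Grand total N = 360.
Expected counts (row total × column total / N):
  Car, Satisfied: 146×174/360 = 70.567
  Car, Neutral: 146×121/360 = 49.072
  Car, Dissatisfied: 146×65/360 = 26.361
  Public transit, Satisfied: 214×174/360 = 103.433
  Public transit, Neutral: 214×121/360 = 71.928
  Public transit, Dissatisfied: 214×65/360 = 38.639
Contributions (O − E)²/E:
  (92 − 70.567)²/70.567 = 6.5097
  (31 − 49.072)²/49.072 = 6.6555
  (23 − 26.361)²/26.361 = 0.4285
  (82 − 103.433)²/103.433 = 4.4413
  (90 − 71.928)²/71.928 = 4.5406
  (42 − 38.639)²/38.639 = 0.2924
χ² = 6.5097 + 6.6555 + 0.4285 + 4.4413 + 4.5406 + 0.2924 = 22.87

22.87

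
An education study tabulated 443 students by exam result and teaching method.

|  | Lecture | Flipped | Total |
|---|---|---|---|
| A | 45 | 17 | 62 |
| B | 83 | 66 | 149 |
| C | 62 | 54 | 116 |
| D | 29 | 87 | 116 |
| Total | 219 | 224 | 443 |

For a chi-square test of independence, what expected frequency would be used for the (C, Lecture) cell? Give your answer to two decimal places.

57.35

Row total (C) = 116; column total (Lecture) = 219; grand total N = 443.
Expected count = (row total × column total) / N = 116 × 219 / 443 = 57.35.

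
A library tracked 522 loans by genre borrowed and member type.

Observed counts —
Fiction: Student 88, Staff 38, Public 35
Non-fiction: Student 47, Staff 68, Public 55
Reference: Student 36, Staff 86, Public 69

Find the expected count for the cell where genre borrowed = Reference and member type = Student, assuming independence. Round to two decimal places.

62.57

Row total (Reference) = 191; column total (Student) = 171; grand total N = 522.
Expected count = (row total × column total) / N = 191 × 171 / 522 = 62.57.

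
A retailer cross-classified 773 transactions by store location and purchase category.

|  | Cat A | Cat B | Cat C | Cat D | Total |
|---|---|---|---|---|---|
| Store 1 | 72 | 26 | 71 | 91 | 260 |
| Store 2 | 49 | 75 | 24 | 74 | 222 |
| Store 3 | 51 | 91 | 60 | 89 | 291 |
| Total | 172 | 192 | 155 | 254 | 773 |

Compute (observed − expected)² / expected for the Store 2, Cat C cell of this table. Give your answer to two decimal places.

9.45

Row total (Store 2) = 222; column total (Cat C) = 155; N = 773.
Expected count E = 222 × 155 / 773 = 44.515.
Contribution = (O − E)²/E = (24 − 44.515)² / 44.515 = 9.45.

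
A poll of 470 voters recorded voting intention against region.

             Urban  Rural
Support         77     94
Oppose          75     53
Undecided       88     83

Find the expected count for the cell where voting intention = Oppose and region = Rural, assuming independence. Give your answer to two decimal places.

62.64

Row total (Oppose) = 128; column total (Rural) = 230; grand total N = 470.
Expected count = (row total × column total) / N = 128 × 230 / 470 = 62.64.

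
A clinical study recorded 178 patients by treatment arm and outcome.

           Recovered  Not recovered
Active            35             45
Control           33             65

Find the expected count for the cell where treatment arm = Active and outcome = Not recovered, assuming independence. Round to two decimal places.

Row total (Active) = 80; column total (Not recovered) = 110; grand total N = 178.
Expected count = (row total × column total) / N = 80 × 110 / 178 = 49.44.

49.44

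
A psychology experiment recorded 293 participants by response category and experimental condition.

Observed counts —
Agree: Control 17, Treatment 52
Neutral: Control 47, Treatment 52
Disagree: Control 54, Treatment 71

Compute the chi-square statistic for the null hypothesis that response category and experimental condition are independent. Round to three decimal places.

Row totals: 69, 99, 125. Column totals: 118, 175. Grand total N = 293.
Expected counts (row total × column total / N):
  Agree, Control: 69×118/293 = 27.7884
  Agree, Treatment: 69×175/293 = 41.2116
  Neutral, Control: 99×118/293 = 39.8703
  Neutral, Treatment: 99×175/293 = 59.1297
  Disagree, Control: 125×118/293 = 50.3413
  Disagree, Treatment: 125×175/293 = 74.6587
Contributions (O − E)²/E:
  (17 − 27.7884)²/27.7884 = 4.1884
  (52 − 41.2116)²/41.2116 = 2.8242
  (47 − 39.8703)²/39.8703 = 1.2749
  (52 − 59.1297)²/59.1297 = 0.8597
  (54 − 50.3413)²/50.3413 = 0.2659
  (71 − 74.6587)²/74.6587 = 0.1793
χ² = 4.1884 + 2.8242 + 1.2749 + 0.8597 + 0.2659 + 0.1793 = 9.592

9.592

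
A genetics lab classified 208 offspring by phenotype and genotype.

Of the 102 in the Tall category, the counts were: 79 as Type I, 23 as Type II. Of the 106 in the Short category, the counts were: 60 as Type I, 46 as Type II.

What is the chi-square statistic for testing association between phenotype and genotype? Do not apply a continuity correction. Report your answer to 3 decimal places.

Row totals: 102, 106. Column totals: 139, 69. Grand total N = 208.
Expected counts (row total × column total / N):
  Tall, Type I: 102×139/208 = 68.1635
  Tall, Type II: 102×69/208 = 33.8365
  Short, Type I: 106×139/208 = 70.8365
  Short, Type II: 106×69/208 = 35.1635
Contributions (O − E)²/E:
  (79 − 68.1635)²/68.1635 = 1.7228
  (23 − 33.8365)²/33.8365 = 3.4705
  (60 − 70.8365)²/70.8365 = 1.6578
  (46 − 35.1635)²/35.1635 = 3.3395
χ² = 1.7228 + 3.4705 + 1.6578 + 3.3395 = 10.191

10.191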